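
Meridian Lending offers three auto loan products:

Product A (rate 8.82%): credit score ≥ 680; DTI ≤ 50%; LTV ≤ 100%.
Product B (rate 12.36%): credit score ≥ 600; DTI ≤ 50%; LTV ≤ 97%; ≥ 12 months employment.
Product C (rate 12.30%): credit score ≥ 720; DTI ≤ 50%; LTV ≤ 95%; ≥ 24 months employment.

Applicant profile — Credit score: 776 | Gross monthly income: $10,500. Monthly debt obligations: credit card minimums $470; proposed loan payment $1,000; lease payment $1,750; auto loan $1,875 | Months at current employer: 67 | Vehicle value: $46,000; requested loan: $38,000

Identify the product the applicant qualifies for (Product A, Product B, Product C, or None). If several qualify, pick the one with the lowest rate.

Total debts = (470 + 1,000 + 1,750 + 1,875) = 5,095; DTI = 5,095/10,500 = 48.5%.
LTV = 38,000/46,000 = 82.6%.
Product A: score 776 ≥ 680; DTI 48.5% ≤ 50%; LTV 82.6% ≤ 100% → qualifies.
Product B: score 776 ≥ 600; DTI 48.5% ≤ 50%; LTV 82.6% ≤ 97%; employment 67 ≥ 12 mo → qualifies.
Product C: score 776 ≥ 720; DTI 48.5% ≤ 50%; LTV 82.6% ≤ 95%; employment 67 ≥ 24 mo → qualifies.
Qualifying: Product A, Product B, Product C. Lowest rate is 8.82% → Product A.

Product A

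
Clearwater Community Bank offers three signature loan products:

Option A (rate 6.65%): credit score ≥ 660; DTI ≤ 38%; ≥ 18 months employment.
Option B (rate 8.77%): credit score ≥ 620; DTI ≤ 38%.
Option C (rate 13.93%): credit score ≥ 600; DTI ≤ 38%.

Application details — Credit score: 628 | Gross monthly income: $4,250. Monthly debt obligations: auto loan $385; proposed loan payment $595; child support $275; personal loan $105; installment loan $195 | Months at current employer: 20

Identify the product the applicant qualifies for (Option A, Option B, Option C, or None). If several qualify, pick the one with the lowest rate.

Option B

Total debts = (385 + 595 + 275 + 105 + 195) = 1,555; DTI = 1,555/4,250 = 36.6%.
Option A: score 628 < 660; DTI 36.6% ≤ 38%; employment 20 ≥ 18 mo → does not qualify.
Option B: score 628 ≥ 620; DTI 36.6% ≤ 38% → qualifies.
Option C: score 628 ≥ 600; DTI 36.6% ≤ 38% → qualifies.
Qualifying: Option B, Option C. Lowest rate is 8.77% → Option B.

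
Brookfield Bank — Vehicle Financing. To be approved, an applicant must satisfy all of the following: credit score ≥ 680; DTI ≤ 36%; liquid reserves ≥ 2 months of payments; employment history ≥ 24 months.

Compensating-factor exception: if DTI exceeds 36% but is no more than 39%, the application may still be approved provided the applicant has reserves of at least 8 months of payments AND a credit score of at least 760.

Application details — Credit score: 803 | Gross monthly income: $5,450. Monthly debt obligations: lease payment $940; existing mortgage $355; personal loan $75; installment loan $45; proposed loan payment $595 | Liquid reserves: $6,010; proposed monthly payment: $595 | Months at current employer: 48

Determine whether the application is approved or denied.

Approved

Credit score 803 ≥ 680 (meets base)
Total debts = (940 + 355 + 75 + 45 + 595) = 2,010. DTI = 2,010/5,450 = 36.9% > 36% — standard DTI limit exceeded.
Reserves: 6,010 ÷ 595 = 10.1 months (meets 2-month minimum)
Employment 48 ≥ 24 months
36.9% falls in the override range (36%–39%), so the compensating-factor test applies.
Override check — reserves: 10.1 mo (ok); score: 803 (ok).
Both compensating conditions met → exception applies.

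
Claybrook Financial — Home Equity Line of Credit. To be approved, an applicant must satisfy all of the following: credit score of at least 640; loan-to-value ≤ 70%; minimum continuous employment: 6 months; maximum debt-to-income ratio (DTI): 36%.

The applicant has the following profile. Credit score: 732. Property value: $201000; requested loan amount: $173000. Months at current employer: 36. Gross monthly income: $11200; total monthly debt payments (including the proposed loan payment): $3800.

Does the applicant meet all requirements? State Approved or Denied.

Credit score 732 ≥ 640 (meets)
LTV: 173,000 ÷ 201,000 = 86.1%, exceeds 70% cap
Employment 36 ≥ 6 months
DTI = 3,800/11,200 = 33.9% ≤ 36%
Fails on LTV.

Denied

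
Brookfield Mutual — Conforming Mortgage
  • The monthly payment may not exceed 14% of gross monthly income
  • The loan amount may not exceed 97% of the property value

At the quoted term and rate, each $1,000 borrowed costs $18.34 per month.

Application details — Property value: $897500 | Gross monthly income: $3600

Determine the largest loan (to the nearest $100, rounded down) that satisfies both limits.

$27,400

Payment cap: 14% × $3,600 = $504/month.
At $18.34 per $1,000, that supports 504/18.34 × 1,000 ≈ $27,480 → $27,400.
LTV cap: 97% × $897,500 = $870,575 → $870,500.
Binding constraint: payment-to-income.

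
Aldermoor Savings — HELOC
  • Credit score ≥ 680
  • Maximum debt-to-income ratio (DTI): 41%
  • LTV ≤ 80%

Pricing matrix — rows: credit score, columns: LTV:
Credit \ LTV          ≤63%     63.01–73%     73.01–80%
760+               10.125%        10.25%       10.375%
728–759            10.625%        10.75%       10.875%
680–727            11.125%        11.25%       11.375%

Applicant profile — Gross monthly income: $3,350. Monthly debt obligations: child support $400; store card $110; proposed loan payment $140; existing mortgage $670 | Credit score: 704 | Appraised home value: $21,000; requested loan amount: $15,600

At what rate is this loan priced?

11.375%

Credit score 704 ≥ 680; Total monthly debts = (400 + 110 + 140 + 670) = 1,320. Debt-to-income = 1,320/3,350 = 39.4% — meets 41% limit
Loan-to-value = 15,600/21,000 = 74.3% — pass (80% max)
Row: 704 falls in 680–727. Column: 74.3% falls in 73.01–80%. Rate = 11.375%.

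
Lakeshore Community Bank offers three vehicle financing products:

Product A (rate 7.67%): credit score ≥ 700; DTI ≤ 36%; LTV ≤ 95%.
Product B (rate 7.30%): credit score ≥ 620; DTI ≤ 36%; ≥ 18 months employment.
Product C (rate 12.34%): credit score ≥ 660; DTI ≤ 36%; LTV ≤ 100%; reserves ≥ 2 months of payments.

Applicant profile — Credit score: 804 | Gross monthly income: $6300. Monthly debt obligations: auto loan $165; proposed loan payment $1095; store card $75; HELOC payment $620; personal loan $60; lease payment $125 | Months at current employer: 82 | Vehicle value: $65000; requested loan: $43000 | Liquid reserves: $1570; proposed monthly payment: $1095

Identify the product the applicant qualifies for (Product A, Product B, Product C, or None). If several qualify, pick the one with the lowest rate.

Product B

Total debts = (165 + 1,095 + 75 + 620 + 60 + 125) = 2,140; DTI = 2,140/6,300 = 34%.
LTV = 43,000/65,000 = 66.2%.
Reserves = 1,570/1,095 = 1.4 months.
Product A: score 804 ≥ 700; DTI 34% ≤ 36%; LTV 66.2% ≤ 95% → qualifies.
Product B: score 804 ≥ 620; DTI 34% ≤ 36%; employment 82 ≥ 18 mo → qualifies.
Product C: score 804 ≥ 660; DTI 34% ≤ 36%; LTV 66.2% ≤ 100%; reserves 1.4 < 2 mo → does not qualify.
Qualifying: Product A, Product B. Lowest rate is 7.30% → Product B.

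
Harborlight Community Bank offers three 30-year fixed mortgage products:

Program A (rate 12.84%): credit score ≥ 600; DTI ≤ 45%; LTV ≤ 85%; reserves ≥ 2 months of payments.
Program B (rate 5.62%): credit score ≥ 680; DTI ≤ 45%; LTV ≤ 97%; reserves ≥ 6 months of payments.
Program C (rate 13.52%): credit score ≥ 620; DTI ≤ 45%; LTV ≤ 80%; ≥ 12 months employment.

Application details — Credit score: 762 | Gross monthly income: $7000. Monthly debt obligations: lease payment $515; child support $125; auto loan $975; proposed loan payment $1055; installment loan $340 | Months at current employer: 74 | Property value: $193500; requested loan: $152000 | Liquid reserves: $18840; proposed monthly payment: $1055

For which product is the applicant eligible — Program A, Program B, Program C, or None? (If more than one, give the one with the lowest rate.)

Total debts = (515 + 125 + 975 + 1,055 + 340) = 3,010; DTI = 3,010/7,000 = 43%.
LTV = 152,000/193,500 = 78.6%.
Reserves = 18,840/1,055 = 17.9 months.
Program A: score 762 ≥ 600; DTI 43% ≤ 45%; LTV 78.6% ≤ 85%; reserves 17.9 ≥ 2 mo → qualifies.
Program B: score 762 ≥ 680; DTI 43% ≤ 45%; LTV 78.6% ≤ 97%; reserves 17.9 ≥ 6 mo → qualifies.
Program C: score 762 ≥ 620; DTI 43% ≤ 45%; LTV 78.6% ≤ 80%; employment 74 ≥ 12 mo → qualifies.
Qualifying: Program A, Program B, Program C. Lowest rate is 5.62% → Program B.

Program B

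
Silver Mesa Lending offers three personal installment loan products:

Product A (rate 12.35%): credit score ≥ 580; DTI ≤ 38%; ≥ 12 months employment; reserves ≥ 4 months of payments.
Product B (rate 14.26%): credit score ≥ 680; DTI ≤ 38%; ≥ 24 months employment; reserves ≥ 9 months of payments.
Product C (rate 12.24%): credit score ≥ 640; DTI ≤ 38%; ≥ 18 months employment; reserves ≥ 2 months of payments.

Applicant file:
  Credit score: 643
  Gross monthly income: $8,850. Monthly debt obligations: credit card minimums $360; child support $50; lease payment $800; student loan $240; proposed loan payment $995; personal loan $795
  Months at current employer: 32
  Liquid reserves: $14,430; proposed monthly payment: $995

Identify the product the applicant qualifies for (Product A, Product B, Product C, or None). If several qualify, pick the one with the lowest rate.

Product C

Total debts = (360 + 50 + 800 + 240 + 995 + 795) = 3,240; DTI = 3,240/8,850 = 36.6%.
Reserves = 14,430/995 = 14.5 months.
Product A: score 643 ≥ 580; DTI 36.6% ≤ 38%; employment 32 ≥ 12 mo; reserves 14.5 ≥ 4 mo → qualifies.
Product B: score 643 < 680; DTI 36.6% ≤ 38%; employment 32 ≥ 24 mo; reserves 14.5 ≥ 9 mo → does not qualify.
Product C: score 643 ≥ 640; DTI 36.6% ≤ 38%; employment 32 ≥ 18 mo; reserves 14.5 ≥ 2 mo → qualifies.
Qualifying: Product A, Product C. Lowest rate is 12.24% → Product C.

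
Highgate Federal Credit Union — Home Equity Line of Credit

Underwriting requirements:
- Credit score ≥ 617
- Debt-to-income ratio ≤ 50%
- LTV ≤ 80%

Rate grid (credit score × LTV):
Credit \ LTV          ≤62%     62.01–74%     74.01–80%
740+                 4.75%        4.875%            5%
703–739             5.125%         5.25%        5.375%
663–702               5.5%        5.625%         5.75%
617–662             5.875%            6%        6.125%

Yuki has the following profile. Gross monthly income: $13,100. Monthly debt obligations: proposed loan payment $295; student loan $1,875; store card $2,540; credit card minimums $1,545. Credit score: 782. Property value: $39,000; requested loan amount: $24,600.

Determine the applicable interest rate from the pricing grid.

4.875%

Credit score 782 ≥ 617; Total monthly debts = (295 + 1,875 + 2,540 + 1,545) = 6,255. Debt-to-income = 6,255/13,100 = 47.7% — meets 50% limit
Loan-to-value = 24,600/39,000 = 63.1% — pass (80% max)
Score 782 is in the 740+ band; LTV 63.1% is in the 62.01–74% band → 4.875%.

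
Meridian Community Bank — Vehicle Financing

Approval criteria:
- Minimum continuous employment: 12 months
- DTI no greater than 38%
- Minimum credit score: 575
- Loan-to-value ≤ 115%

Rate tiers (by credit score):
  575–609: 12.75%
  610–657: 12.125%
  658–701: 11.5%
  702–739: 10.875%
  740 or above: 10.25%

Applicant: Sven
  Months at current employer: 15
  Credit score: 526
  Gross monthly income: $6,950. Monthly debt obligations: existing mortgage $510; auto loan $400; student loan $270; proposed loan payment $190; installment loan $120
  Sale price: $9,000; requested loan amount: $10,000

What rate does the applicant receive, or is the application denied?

Denied

Credit score 526 < 575 (below minimum)
Total monthly debts = (510 + 400 + 270 + 190 + 120) = 1,490. DTI: 1,490 ÷ 6,950 = 21.4%, within the 38% cap
Loan-to-value = 10,000/9,000 = 111.1% — pass (115% max)
Employment 15 ≥ 12 months
Not all requirements met → denied.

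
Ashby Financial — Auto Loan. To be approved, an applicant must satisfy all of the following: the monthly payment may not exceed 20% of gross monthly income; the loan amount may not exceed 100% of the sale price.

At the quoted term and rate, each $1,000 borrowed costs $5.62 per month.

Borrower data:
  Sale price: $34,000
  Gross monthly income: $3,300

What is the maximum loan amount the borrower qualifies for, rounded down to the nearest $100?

$34,000

Payment cap: 20% × $3,300 = $660/month.
At $5.62 per $1,000, that supports 660/5.62 × 1,000 ≈ $117,437 → $117,400.
LTV cap: 100% × $34,000 = $34,000 → $34,000.
Binding constraint: loan-to-value.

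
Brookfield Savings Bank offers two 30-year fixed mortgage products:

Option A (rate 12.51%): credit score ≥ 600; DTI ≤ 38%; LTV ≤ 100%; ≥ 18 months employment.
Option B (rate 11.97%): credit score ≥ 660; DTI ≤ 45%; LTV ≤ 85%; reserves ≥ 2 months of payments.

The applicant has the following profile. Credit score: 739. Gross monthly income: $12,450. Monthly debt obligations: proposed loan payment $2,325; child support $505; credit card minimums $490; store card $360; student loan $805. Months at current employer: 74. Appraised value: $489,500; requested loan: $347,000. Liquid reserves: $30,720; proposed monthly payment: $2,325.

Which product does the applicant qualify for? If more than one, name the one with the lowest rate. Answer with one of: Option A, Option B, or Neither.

Option B

Total debts = (2,325 + 505 + 490 + 360 + 805) = 4,485; DTI = 4,485/12,450 = 36%.
LTV = 347,000/489,500 = 70.9%.
Reserves = 30,720/2,325 = 13.2 months.
Option A: score 739 ≥ 600; DTI 36% ≤ 38%; LTV 70.9% ≤ 100%; employment 74 ≥ 18 mo → qualifies.
Option B: score 739 ≥ 660; DTI 36% ≤ 45%; LTV 70.9% ≤ 85%; reserves 13.2 ≥ 2 mo → qualifies.
Qualifying: Option A, Option B. Lowest rate is 11.97% → Option B.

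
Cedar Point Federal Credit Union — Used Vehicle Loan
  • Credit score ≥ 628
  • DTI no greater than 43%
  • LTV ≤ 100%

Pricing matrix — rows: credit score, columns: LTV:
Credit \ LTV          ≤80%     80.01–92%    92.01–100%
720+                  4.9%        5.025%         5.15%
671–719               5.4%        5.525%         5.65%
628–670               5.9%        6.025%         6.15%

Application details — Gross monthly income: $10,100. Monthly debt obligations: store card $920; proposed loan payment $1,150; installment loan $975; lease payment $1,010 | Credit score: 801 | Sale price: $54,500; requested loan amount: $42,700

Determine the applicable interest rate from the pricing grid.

Credit score 801 ≥ 628; Total monthly debts = (920 + 1,150 + 975 + 1,010) = 4,055. DTI: 4,055 ÷ 10,100 = 40.1%, within the 43% cap
Loan-to-value = 42,700/54,500 = 78.3% — pass (100% max)
Row: 801 falls in 720+. Column: 78.3% falls in ≤80%. Rate = 4.9%.

4.9%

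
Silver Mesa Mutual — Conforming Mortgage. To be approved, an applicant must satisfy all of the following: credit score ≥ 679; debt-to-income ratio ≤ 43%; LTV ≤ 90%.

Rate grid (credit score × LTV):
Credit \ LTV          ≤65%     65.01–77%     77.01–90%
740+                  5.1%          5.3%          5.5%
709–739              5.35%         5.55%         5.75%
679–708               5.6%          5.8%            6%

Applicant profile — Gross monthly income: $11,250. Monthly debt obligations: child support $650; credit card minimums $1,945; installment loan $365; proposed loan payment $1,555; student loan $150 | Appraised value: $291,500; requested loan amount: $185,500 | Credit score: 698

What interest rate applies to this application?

Credit score 698 ≥ 679; Total monthly debts = (650 + 1,945 + 365 + 1,555 + 150) = 4,665. DTI: 4,665 ÷ 11,250 = 41.5%, within the 43% cap
Loan-to-value = 185,500/291,500 = 63.6% — pass (90% max)
Row: 698 falls in 679–708. Column: 63.6% falls in ≤65%. Rate = 5.6%.

5.6%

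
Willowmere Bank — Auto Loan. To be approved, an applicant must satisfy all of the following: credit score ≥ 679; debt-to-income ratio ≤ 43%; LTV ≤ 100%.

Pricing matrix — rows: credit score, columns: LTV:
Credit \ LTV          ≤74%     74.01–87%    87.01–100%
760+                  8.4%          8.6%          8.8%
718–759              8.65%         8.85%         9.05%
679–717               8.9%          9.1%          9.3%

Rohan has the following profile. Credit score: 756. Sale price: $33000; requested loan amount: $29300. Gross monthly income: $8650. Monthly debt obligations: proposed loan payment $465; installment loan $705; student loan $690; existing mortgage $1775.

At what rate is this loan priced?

9.05%

Credit score 756 ≥ 679; Total monthly debts = (465 + 705 + 690 + 1,775) = 3,635. DTI: 3,635 ÷ 8,650 = 42%, within the 43% cap
LTV: 29,300 ÷ 33,000 = 88.8%, within 100% cap
Credit 756 → row 718–759; LTV 88.8% → column 87.01–100%. Grid cell → 9.05%.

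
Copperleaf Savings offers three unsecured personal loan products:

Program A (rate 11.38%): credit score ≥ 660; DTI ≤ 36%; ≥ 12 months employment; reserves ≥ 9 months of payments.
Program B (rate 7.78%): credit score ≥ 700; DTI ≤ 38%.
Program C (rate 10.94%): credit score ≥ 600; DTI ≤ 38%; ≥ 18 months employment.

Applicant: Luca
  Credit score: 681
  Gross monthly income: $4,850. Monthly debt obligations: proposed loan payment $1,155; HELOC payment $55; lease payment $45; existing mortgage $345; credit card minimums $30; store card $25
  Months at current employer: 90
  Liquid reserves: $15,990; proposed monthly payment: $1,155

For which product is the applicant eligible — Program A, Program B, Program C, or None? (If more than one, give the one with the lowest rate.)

Program C

Total debts = (1,155 + 55 + 45 + 345 + 30 + 25) = 1,655; DTI = 1,655/4,850 = 34.1%.
Reserves = 15,990/1,155 = 13.8 months.
Program A: score 681 ≥ 660; DTI 34.1% ≤ 36%; employment 90 ≥ 12 mo; reserves 13.8 ≥ 9 mo → qualifies.
Program B: score 681 < 700; DTI 34.1% ≤ 38% → does not qualify.
Program C: score 681 ≥ 600; DTI 34.1% ≤ 38%; employment 90 ≥ 18 mo → qualifies.
Qualifying: Program A, Program C. Lowest rate is 10.94% → Program C.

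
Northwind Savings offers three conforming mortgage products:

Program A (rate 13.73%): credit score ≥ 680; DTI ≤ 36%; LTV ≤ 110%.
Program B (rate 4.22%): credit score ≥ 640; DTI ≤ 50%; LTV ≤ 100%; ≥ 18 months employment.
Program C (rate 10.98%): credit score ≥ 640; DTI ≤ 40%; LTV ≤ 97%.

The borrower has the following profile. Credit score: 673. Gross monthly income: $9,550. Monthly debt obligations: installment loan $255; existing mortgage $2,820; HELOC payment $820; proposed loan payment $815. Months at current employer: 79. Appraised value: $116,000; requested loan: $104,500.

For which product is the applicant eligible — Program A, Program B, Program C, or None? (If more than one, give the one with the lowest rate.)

Total debts = (255 + 2,820 + 820 + 815) = 4,710; DTI = 4,710/9,550 = 49.3%.
LTV = 104,500/116,000 = 90.1%.
Program A: score 673 < 680; DTI 49.3% > 36%; LTV 90.1% ≤ 110% → does not qualify.
Program B: score 673 ≥ 640; DTI 49.3% ≤ 50%; LTV 90.1% ≤ 100%; employment 79 ≥ 18 mo → qualifies.
Program C: score 673 ≥ 640; DTI 49.3% > 40%; LTV 90.1% ≤ 97% → does not qualify.

Program B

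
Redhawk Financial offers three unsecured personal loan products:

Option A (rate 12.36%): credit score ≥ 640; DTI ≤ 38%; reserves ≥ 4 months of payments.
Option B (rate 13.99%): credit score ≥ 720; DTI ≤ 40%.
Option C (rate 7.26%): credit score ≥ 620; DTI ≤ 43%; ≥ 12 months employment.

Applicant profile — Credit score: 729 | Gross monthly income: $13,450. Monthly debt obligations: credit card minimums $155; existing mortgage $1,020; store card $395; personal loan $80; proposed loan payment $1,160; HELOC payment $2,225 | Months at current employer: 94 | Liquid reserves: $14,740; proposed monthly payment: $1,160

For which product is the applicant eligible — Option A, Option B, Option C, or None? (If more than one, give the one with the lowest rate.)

Option C

Total debts = (155 + 1,020 + 395 + 80 + 1,160 + 2,225) = 5,035; DTI = 5,035/13,450 = 37.4%.
Reserves = 14,740/1,160 = 12.7 months.
Option A: score 729 ≥ 640; DTI 37.4% ≤ 38%; reserves 12.7 ≥ 4 mo → qualifies.
Option B: score 729 ≥ 720; DTI 37.4% ≤ 40% → qualifies.
Option C: score 729 ≥ 620; DTI 37.4% ≤ 43%; employment 94 ≥ 12 mo → qualifies.
Qualifying: Option A, Option B, Option C. Lowest rate is 7.26% → Option C.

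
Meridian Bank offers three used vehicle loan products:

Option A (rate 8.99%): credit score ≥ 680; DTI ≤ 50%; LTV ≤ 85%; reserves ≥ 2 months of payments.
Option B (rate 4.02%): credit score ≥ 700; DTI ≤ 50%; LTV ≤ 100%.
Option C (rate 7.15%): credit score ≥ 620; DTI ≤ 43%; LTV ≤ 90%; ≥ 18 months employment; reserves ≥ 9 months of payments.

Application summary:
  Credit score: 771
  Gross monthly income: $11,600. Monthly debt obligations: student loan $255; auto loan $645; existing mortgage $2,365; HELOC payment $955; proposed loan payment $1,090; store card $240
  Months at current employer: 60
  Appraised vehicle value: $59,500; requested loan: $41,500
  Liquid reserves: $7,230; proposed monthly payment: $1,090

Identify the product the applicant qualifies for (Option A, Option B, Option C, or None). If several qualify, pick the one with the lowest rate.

Option B

Total debts = (255 + 645 + 2,365 + 955 + 1,090 + 240) = 5,550; DTI = 5,550/11,600 = 47.8%.
LTV = 41,500/59,500 = 69.7%.
Reserves = 7,230/1,090 = 6.6 months.
Option A: score 771 ≥ 680; DTI 47.8% ≤ 50%; LTV 69.7% ≤ 85%; reserves 6.6 ≥ 2 mo → qualifies.
Option B: score 771 ≥ 700; DTI 47.8% ≤ 50%; LTV 69.7% ≤ 100% → qualifies.
Option C: score 771 ≥ 620; DTI 47.8% > 43%; LTV 69.7% ≤ 90%; employment 60 ≥ 18 mo; reserves 6.6 < 9 mo → does not qualify.
Qualifying: Option A, Option B. Lowest rate is 4.02% → Option B.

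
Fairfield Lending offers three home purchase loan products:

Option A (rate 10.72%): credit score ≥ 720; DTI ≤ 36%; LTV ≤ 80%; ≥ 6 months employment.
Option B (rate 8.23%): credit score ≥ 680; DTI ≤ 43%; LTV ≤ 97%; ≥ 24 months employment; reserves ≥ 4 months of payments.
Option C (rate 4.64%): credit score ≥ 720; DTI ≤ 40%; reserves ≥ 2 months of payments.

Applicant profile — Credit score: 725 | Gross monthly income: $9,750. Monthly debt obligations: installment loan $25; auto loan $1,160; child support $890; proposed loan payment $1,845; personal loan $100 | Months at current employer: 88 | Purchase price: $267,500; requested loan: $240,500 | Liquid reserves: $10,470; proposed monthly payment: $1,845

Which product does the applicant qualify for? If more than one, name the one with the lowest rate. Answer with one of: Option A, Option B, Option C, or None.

Option B

Total debts = (25 + 1,160 + 890 + 1,845 + 100) = 4,020; DTI = 4,020/9,750 = 41.2%.
LTV = 240,500/267,500 = 89.9%.
Reserves = 10,470/1,845 = 5.7 months.
Option A: score 725 ≥ 720; DTI 41.2% > 36%; LTV 89.9% > 80%; employment 88 ≥ 6 mo → does not qualify.
Option B: score 725 ≥ 680; DTI 41.2% ≤ 43%; LTV 89.9% ≤ 97%; employment 88 ≥ 24 mo; reserves 5.7 ≥ 4 mo → qualifies.
Option C: score 725 ≥ 720; DTI 41.2% > 40%; reserves 5.7 ≥ 2 mo → does not qualify.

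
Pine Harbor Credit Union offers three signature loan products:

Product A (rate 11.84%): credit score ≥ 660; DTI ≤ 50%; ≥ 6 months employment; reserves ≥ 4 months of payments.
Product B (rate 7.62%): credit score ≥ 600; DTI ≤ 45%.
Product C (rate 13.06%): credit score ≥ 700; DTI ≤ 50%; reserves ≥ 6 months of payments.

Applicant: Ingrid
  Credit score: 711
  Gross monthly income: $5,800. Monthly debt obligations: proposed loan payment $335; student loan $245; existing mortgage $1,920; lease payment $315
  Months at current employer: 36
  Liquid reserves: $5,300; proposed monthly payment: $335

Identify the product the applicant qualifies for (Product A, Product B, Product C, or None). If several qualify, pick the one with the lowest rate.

Total debts = (335 + 245 + 1,920 + 315) = 2,815; DTI = 2,815/5,800 = 48.5%.
Reserves = 5,300/335 = 15.8 months.
Product A: score 711 ≥ 660; DTI 48.5% ≤ 50%; employment 36 ≥ 6 mo; reserves 15.8 ≥ 4 mo → qualifies.
Product B: score 711 ≥ 600; DTI 48.5% > 45% → does not qualify.
Product C: score 711 ≥ 700; DTI 48.5% ≤ 50%; reserves 15.8 ≥ 6 mo → qualifies.
Qualifying: Product A, Product C. Lowest rate is 11.84% → Product A.

Product A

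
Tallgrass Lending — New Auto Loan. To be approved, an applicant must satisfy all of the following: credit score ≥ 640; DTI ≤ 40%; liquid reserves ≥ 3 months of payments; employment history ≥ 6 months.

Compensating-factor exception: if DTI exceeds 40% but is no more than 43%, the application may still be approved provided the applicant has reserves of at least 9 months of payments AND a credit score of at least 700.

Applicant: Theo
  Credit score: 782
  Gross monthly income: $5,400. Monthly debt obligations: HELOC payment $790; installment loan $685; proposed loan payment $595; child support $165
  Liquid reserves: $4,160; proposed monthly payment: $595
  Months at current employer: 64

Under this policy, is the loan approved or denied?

Credit score 782 ≥ 640 (meets base)
Total debts = (790 + 685 + 595 + 165) = 2,235. DTI = 2,235/5,400 = 41.4% > 40% — standard DTI limit exceeded.
Reserves: 4,160 ÷ 595 = 7.0 months (meets 3-month minimum)
Employment 64 ≥ 6 months
DTI 41.4% is within the 40%–43% exception band; checking compensating factors.
Reserves 7.0 < 9 months; credit score 782 ≥ 700.
Override conditions not both satisfied; exception does not apply.

Denied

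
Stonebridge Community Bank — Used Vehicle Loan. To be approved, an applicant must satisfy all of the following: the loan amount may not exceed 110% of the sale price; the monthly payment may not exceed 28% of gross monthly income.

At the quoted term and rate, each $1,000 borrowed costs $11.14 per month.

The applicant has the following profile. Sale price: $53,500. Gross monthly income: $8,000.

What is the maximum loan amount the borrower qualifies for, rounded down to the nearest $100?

Payment cap: 28% × $8,000 = $2,240/month.
At $11.14 per $1,000, that supports 2,240/11.14 × 1,000 ≈ $201,077 → $201,000.
LTV cap: 110% × $53,500 = $58,850 → $58,800.
Binding constraint: loan-to-value.

$58,800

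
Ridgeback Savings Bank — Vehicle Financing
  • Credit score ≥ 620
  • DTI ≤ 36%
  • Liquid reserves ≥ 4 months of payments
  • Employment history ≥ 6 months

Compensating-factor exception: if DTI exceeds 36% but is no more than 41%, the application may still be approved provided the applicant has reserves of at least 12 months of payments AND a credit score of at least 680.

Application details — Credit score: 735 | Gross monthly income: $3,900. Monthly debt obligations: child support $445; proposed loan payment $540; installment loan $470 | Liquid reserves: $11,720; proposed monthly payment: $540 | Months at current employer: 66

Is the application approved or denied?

Approved

Credit score 735 ≥ 620 (meets base)
Total debts = (445 + 540 + 470) = 1,455. DTI = 1,455/3,900 = 37.3% > 36% — standard DTI limit exceeded.
Reserves: 11,720 ÷ 540 = 21.7 months (meets 4-month minimum)
Employment 66 ≥ 6 months
DTI 37.3% is within the 36%–41% exception band; checking compensating factors.
Override check — reserves: 21.7 mo (ok); score: 735 (ok).
Both compensating conditions met → exception applies.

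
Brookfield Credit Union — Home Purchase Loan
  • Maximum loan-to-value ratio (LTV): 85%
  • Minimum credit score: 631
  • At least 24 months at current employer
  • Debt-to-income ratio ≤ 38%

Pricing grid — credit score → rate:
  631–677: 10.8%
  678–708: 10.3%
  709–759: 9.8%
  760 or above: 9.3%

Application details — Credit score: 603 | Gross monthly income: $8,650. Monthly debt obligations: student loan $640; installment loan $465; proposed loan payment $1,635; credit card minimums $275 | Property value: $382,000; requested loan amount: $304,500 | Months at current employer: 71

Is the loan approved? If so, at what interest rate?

Denied

Credit score 603 < 631 (below minimum)
Employment 71 ≥ 24 months
Total monthly debts = (640 + 465 + 1,635 + 275) = 3,015. DTI = 3,015/8,650 = 34.9% ≤ 38%
LTV: 304,500 ÷ 382,000 = 79.7%, within 85% cap
Not all requirements met → denied.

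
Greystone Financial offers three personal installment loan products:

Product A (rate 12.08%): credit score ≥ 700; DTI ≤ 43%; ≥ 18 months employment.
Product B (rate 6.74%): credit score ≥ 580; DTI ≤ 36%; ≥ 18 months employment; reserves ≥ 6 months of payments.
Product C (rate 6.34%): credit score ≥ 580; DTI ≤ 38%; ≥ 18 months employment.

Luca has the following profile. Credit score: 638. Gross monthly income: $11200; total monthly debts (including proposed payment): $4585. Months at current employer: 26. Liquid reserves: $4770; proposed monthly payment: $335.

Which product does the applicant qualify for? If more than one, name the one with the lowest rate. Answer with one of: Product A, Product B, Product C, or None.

None

DTI = 4,585/11,200 = 40.9%.
Reserves = 4,770/335 = 14.2 months.
Product A: score 638 < 700; DTI 40.9% ≤ 43%; employment 26 ≥ 18 mo → does not qualify.
Product B: score 638 ≥ 580; DTI 40.9% > 36%; employment 26 ≥ 18 mo; reserves 14.2 ≥ 6 mo → does not qualify.
Product C: score 638 ≥ 580; DTI 40.9% > 38%; employment 26 ≥ 18 mo → does not qualify.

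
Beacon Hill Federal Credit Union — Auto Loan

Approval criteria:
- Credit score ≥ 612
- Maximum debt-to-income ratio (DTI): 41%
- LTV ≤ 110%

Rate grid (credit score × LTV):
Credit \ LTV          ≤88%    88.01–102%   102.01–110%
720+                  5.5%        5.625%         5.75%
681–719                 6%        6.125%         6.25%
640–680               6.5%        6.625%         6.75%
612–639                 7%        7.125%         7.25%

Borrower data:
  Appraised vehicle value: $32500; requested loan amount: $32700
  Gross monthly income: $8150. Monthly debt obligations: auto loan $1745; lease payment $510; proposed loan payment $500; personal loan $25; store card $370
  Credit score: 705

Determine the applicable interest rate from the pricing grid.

6.125%

Credit score 705 ≥ 612; Total monthly debts = (1,745 + 510 + 500 + 25 + 370) = 3,150. DTI = 3,150/8,150 = 38.7% ≤ 41%
Loan-to-value = 32,700/32,500 = 100.6% — pass (110% max)
Row: 705 falls in 681–719. Column: 100.6% falls in 88.01–102%. Rate = 6.125%.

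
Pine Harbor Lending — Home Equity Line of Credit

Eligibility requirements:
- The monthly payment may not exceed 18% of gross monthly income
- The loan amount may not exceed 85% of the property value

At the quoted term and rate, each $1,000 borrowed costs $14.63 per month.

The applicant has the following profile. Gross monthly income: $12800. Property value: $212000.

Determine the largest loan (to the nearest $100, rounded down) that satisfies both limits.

Payment cap: 18% × $12,800 = $2,304/month.
At $14.63 per $1,000, that supports 2,304/14.63 × 1,000 ≈ $157,484 → $157,400.
LTV cap: 85% × $212,000 = $180,200 → $180,200.
Binding constraint: payment-to-income.

$157,400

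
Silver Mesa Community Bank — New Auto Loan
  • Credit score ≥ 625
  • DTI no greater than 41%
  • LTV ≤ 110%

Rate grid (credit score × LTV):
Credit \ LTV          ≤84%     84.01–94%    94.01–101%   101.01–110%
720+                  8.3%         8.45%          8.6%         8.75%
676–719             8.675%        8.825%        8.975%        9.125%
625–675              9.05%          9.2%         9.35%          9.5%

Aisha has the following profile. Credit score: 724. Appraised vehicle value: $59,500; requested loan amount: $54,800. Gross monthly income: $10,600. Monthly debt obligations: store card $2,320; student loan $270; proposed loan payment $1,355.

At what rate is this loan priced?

8.45%

Credit score 724 ≥ 625; Total monthly debts = (2,320 + 270 + 1,355) = 3,945. DTI = 3,945/10,600 = 37.2% ≤ 41%
LTV: 54,800 ÷ 59,500 = 92.1%, within 110% cap
Score 724 is in the 720+ band; LTV 92.1% is in the 84.01–94% band → 8.45%.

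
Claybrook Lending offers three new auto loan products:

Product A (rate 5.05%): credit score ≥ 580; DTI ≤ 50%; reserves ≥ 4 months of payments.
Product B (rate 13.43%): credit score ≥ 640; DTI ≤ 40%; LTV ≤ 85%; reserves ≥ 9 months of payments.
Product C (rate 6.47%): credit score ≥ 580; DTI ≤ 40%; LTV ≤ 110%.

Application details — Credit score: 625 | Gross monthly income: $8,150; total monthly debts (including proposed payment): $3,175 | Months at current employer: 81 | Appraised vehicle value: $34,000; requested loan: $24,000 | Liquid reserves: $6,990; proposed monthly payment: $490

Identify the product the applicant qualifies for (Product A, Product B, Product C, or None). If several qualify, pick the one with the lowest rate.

Product A

DTI = 3,175/8,150 = 39%.
LTV = 24,000/34,000 = 70.6%.
Reserves = 6,990/490 = 14.3 months.
Product A: score 625 ≥ 580; DTI 39% ≤ 50%; reserves 14.3 ≥ 4 mo → qualifies.
Product B: score 625 < 640; DTI 39% ≤ 40%; LTV 70.6% ≤ 85%; reserves 14.3 ≥ 9 mo → does not qualify.
Product C: score 625 ≥ 580; DTI 39% ≤ 40%; LTV 70.6% ≤ 110% → qualifies.
Qualifying: Product A, Product C. Lowest rate is 5.05% → Product A.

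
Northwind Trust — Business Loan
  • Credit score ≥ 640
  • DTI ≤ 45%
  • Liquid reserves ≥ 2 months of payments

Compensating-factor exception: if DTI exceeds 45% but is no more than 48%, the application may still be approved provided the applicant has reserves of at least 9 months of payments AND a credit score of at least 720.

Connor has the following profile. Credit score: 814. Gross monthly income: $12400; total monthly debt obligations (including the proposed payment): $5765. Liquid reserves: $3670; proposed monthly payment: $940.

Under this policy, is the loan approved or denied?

Denied

Credit score 814 ≥ 640 (meets base)
DTI = 5,765/12,400 = 46.5% > 45% — standard DTI limit exceeded.
Reserves = 3,670/940 = 3.9 months ≥ 2
46.5% falls in the override range (45%–48%), so the compensating-factor test applies.
Reserves 3.9 < 9 months; credit score 814 ≥ 720.
Override conditions not both satisfied; exception does not apply.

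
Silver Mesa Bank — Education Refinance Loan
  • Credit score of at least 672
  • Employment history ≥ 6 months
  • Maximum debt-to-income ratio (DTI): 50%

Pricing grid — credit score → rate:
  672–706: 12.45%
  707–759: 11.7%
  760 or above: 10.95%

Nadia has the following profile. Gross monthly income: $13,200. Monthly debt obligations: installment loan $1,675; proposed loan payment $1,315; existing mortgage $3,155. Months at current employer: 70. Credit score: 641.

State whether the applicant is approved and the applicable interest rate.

Credit score 641 < 672 (below minimum)
Total monthly debts = (1,675 + 1,315 + 3,155) = 6,145. DTI = 6,145/13,200 = 46.6% ≤ 50%
Employment 70 ≥ 6 months
Not all requirements met → denied.

Denied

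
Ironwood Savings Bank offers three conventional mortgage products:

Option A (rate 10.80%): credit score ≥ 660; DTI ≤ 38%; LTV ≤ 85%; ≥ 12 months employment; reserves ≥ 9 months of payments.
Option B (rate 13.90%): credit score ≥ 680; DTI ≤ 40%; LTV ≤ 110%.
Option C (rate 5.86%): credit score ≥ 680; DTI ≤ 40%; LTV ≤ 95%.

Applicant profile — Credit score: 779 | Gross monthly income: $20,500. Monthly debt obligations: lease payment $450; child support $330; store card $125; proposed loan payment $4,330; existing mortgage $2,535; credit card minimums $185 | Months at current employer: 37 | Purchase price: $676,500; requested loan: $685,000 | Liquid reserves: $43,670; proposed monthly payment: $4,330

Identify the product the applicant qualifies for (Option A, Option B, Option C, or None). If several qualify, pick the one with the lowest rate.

Option B

Total debts = (450 + 330 + 125 + 4,330 + 2,535 + 185) = 7,955; DTI = 7,955/20,500 = 38.8%.
LTV = 685,000/676,500 = 101.3%.
Reserves = 43,670/4,330 = 10.1 months.
Option A: score 779 ≥ 660; DTI 38.8% > 38%; LTV 101.3% > 85%; employment 37 ≥ 12 mo; reserves 10.1 ≥ 9 mo → does not qualify.
Option B: score 779 ≥ 680; DTI 38.8% ≤ 40%; LTV 101.3% ≤ 110% → qualifies.
Option C: score 779 ≥ 680; DTI 38.8% ≤ 40%; LTV 101.3% > 95% → does not qualify.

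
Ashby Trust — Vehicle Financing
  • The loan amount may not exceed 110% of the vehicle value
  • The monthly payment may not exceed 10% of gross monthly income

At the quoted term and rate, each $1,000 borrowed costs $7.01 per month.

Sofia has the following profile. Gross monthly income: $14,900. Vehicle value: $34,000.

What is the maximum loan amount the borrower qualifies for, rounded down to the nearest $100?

Payment cap: 10% × $14,900 = $1,490/month.
At $7.01 per $1,000, that supports 1,490/7.01 × 1,000 ≈ $212,553 → $212,500.
LTV cap: 110% × $34,000 = $37,400 → $37,400.
Binding constraint: loan-to-value.

$37,400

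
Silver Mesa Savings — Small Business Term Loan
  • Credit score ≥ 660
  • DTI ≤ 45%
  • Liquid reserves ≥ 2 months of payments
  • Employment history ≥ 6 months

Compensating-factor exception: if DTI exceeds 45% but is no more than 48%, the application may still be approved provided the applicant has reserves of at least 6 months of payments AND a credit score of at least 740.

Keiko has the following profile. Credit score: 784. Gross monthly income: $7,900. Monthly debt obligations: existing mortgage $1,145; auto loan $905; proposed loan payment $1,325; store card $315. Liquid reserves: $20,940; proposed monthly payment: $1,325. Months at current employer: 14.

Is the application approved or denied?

Credit score 784 ≥ 660 (meets base)
Total debts = (1,145 + 905 + 1,325 + 315) = 3,690. DTI = 3,690/7,900 = 46.7% > 45% — standard DTI limit exceeded.
Reserves = 20,940/1,325 = 15.8 months ≥ 2
Employment 14 ≥ 6 months
46.7% falls in the override range (45%–48%), so the compensating-factor test applies.
Override check — reserves: 15.8 mo (ok); score: 784 (ok).
Both override conditions satisfied; DTI exception granted.

Approved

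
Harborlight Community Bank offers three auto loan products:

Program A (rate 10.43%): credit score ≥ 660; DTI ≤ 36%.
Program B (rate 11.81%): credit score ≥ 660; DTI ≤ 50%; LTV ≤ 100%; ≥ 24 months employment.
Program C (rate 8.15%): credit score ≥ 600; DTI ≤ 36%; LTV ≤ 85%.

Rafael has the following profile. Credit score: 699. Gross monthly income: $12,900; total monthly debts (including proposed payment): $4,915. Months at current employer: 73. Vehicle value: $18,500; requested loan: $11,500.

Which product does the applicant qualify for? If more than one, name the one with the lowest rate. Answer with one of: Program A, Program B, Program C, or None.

Program B

DTI = 4,915/12,900 = 38.1%.
LTV = 11,500/18,500 = 62.2%.
Program A: score 699 ≥ 660; DTI 38.1% > 36% → does not qualify.
Program B: score 699 ≥ 660; DTI 38.1% ≤ 50%; LTV 62.2% ≤ 100%; employment 73 ≥ 24 mo → qualifies.
Program C: score 699 ≥ 600; DTI 38.1% > 36%; LTV 62.2% ≤ 85% → does not qualify.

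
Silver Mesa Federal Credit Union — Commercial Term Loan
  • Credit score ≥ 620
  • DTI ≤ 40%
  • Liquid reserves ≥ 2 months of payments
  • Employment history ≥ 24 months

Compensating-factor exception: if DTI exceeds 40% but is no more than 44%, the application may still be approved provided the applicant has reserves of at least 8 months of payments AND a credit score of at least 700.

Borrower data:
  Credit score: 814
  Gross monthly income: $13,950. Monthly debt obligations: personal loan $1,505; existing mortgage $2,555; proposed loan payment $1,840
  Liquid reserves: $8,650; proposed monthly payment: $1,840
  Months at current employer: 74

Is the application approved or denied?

Credit score 814 ≥ 620 (meets base)
Total debts = (1,505 + 2,555 + 1,840) = 5,900. DTI = 5,900/13,950 = 42.3% > 40% — standard DTI limit exceeded.
Liquid reserves cover 8,650/1,840 = 4.7 months — ≥ 2 required
Employment 74 ≥ 24 months
42.3% falls in the override range (40%–44%), so the compensating-factor test applies.
Override check — reserves: 4.7 mo (short of 8); score: 814 (ok).
Override conditions not both satisfied; exception does not apply.

Denied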